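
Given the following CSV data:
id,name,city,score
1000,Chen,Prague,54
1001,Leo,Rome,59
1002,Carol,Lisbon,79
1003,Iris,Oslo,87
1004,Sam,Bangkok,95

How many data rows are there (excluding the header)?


Counting rows (excluding header):
Header: id,name,city,score
Data rows: 5

ANSWER: 5


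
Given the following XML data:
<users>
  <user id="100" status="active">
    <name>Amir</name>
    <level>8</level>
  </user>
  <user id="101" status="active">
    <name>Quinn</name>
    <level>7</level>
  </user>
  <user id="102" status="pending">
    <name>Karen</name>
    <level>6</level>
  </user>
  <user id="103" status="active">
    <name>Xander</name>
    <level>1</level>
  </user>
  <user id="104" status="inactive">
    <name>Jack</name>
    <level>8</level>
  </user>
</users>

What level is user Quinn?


Finding user: Quinn
<level>7</level>

ANSWER: 7


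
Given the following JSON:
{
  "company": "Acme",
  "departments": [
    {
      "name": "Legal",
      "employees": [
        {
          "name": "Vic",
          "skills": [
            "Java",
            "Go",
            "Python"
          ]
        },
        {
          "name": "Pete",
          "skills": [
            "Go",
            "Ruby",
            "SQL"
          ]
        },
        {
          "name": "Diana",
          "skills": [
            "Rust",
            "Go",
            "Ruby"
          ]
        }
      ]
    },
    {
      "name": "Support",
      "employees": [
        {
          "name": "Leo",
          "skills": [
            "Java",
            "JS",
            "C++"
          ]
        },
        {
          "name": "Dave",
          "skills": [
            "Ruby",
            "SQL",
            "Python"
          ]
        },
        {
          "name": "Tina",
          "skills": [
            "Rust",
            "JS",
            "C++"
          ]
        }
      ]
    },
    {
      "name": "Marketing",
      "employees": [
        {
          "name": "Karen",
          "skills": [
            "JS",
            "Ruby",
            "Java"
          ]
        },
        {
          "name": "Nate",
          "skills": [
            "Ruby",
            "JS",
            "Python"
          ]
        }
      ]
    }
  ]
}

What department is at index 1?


Path: departments[1].name
Value: Support

ANSWER: Support


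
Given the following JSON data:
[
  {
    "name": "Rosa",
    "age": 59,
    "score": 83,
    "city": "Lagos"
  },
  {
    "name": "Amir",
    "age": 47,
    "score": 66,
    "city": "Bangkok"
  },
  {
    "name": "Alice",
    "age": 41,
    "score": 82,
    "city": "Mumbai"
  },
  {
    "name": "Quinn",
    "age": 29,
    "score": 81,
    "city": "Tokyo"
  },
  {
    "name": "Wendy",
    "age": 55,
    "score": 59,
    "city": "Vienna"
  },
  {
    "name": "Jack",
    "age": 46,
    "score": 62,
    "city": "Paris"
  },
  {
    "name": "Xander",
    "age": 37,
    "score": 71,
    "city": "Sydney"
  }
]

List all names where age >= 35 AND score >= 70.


Checking both conditions:
  Rosa (age=59, score=83) -> YES
  Amir (age=47, score=66) -> no
  Alice (age=41, score=82) -> YES
  Quinn (age=29, score=81) -> no
  Wendy (age=55, score=59) -> no
  Jack (age=46, score=62) -> no
  Xander (age=37, score=71) -> YES


ANSWER: Rosa, Alice, Xander


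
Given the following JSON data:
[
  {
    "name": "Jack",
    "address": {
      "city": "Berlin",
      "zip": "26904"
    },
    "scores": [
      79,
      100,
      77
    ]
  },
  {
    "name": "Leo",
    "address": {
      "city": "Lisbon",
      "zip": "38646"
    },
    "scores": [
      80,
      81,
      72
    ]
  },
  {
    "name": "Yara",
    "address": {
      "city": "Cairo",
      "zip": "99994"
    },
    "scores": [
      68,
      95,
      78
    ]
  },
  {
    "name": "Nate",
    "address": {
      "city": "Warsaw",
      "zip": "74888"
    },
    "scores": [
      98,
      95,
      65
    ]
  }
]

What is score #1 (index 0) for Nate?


Path: records[3].scores[0]
Value: 98

ANSWER: 98


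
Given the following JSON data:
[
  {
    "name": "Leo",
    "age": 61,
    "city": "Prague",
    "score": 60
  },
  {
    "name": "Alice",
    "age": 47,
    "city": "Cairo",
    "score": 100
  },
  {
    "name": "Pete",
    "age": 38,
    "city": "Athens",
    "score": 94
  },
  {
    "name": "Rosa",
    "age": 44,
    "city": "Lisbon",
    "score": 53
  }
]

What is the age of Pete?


Looking up record where name = Pete
Record index: 2
Field 'age' = 38

ANSWER: 38


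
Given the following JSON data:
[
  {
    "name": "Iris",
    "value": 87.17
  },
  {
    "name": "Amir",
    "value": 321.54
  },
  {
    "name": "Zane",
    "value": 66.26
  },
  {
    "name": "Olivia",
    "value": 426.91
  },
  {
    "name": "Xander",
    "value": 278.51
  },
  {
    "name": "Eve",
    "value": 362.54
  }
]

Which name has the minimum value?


Comparing values:
  Iris: 87.17
  Amir: 321.54
  Zane: 66.26
  Olivia: 426.91
  Xander: 278.51
  Eve: 362.54
Minimum: Zane (66.26)

ANSWER: Zane


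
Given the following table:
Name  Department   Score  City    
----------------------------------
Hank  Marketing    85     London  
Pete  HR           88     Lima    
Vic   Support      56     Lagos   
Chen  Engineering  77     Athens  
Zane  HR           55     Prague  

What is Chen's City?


Row 4: Chen
City = Athens

ANSWER: Athens


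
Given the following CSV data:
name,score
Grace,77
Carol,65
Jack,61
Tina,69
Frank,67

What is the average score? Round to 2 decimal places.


Scores: 77, 65, 61, 69, 67
Sum = 339
Count = 5
Average = 339 / 5 = 67.80

ANSWER: 67.80


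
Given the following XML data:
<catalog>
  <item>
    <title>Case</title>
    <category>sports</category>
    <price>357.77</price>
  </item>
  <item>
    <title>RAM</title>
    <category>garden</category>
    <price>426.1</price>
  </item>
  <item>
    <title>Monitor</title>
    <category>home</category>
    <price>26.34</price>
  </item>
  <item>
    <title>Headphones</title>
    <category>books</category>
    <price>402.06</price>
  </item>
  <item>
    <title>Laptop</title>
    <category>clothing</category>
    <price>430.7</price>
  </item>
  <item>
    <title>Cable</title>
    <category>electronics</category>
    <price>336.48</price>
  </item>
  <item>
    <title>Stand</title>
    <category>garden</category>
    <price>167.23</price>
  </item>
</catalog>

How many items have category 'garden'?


Scanning <item> elements for <category>garden</category>:
  Item 2: RAM -> MATCH
  Item 7: Stand -> MATCH
Count: 2

ANSWER: 2


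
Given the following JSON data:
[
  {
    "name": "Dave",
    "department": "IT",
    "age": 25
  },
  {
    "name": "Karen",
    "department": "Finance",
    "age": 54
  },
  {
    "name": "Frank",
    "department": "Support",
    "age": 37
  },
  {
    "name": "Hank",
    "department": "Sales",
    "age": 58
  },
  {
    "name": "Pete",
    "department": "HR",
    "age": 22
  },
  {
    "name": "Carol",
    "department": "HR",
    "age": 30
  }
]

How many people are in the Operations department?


Scanning records for department = Operations
  No matches found
Count: 0

ANSWER: 0


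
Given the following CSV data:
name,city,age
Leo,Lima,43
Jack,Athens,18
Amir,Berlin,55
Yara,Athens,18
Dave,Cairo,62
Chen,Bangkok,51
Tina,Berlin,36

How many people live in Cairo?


Scanning city column for 'Cairo':
  Row 5: Dave -> MATCH
Total matches: 1

ANSWER: 1


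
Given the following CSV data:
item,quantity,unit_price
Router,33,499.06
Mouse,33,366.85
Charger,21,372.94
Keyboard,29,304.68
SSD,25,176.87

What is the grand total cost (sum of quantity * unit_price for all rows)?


Computing row totals:
  Router: 33 * 499.06 = 16468.98
  Mouse: 33 * 366.85 = 12106.05
  Charger: 21 * 372.94 = 7831.74
  Keyboard: 29 * 304.68 = 8835.72
  SSD: 25 * 176.87 = 4421.75
Grand total = 16468.98 + 12106.05 + 7831.74 + 8835.72 + 4421.75 = 49664.24

ANSWER: 49664.24


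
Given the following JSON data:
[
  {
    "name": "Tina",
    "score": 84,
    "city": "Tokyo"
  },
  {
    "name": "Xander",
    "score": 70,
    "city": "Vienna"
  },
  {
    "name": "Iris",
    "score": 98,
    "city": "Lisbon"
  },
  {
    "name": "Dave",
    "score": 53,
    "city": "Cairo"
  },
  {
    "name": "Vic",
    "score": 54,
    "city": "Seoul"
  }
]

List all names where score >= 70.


Filtering records where score >= 70:
  Tina (score=84) -> YES
  Xander (score=70) -> YES
  Iris (score=98) -> YES
  Dave (score=53) -> no
  Vic (score=54) -> no


ANSWER: Tina, Xander, Iris


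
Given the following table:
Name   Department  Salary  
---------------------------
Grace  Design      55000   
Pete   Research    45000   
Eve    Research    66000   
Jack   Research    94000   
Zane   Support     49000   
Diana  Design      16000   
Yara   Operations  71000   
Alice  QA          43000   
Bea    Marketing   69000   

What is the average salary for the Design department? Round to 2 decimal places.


Design department members:
  Grace: 55000
  Diana: 16000
Sum = 71000
Count = 2
Average = 71000 / 2 = 35500.00

ANSWER: 35500.00


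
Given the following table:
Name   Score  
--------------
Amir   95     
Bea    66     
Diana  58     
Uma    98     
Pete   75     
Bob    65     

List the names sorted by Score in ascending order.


Sorting by Score (ascending):
  Diana: 58
  Bob: 65
  Bea: 66
  Pete: 75
  Amir: 95
  Uma: 98


ANSWER: Diana, Bob, Bea, Pete, Amir, Uma


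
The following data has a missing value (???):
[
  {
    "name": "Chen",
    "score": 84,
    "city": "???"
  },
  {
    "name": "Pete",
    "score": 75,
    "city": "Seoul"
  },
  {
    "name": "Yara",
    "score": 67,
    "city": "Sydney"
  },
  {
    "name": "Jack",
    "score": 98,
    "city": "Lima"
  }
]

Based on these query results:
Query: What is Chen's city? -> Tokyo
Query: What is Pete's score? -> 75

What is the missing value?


The missing value is Chen's city
From query: Chen's city = Tokyo

ANSWER: Tokyo


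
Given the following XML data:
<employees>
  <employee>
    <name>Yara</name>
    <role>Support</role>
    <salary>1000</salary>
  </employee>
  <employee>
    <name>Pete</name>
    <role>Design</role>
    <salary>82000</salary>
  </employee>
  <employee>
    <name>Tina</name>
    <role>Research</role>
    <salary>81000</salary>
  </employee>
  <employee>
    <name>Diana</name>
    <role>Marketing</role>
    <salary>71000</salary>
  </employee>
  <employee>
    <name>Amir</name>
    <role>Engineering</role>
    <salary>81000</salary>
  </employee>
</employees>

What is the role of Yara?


Searching for <employee> with <name>Yara</name>
Found at position 1
<role>Support</role>

ANSWER: Support


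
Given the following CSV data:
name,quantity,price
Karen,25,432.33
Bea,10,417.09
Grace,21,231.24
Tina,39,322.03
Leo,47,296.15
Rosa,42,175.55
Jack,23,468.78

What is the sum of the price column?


Values in 'price' column:
  Row 1: 432.33
  Row 2: 417.09
  Row 3: 231.24
  Row 4: 322.03
  Row 5: 296.15
  Row 6: 175.55
  Row 7: 468.78
Sum = 432.33 + 417.09 + 231.24 + 322.03 + 296.15 + 175.55 + 468.78 = 2343.17

ANSWER: 2343.17


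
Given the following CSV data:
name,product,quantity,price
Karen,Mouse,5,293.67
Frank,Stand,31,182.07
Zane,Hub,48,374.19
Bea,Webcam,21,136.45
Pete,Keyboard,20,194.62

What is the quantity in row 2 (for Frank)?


Row 2: Frank
Column 'quantity' = 31

ANSWER: 31


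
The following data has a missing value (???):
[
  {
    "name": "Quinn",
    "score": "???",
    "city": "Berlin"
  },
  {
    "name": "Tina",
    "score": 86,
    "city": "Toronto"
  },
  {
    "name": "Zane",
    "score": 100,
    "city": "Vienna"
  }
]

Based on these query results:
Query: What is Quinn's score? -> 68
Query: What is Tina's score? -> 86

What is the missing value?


The missing value is Quinn's score
From query: Quinn's score = 68

ANSWER: 68


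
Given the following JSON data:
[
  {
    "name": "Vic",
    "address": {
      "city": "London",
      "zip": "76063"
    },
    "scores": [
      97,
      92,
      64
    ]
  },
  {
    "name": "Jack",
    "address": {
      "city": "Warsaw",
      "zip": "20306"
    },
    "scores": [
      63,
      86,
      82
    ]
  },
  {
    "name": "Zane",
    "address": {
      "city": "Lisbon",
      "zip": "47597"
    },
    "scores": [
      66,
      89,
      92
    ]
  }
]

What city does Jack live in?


Path: records[1].address.city
Value: Warsaw

ANSWER: Warsaw


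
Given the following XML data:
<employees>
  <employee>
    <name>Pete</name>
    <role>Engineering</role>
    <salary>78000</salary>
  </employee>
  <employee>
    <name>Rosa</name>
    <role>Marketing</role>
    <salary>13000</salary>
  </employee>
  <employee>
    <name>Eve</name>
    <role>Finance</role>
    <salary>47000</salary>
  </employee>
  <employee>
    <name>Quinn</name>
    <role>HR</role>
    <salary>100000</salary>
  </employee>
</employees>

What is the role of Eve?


Searching for <employee> with <name>Eve</name>
Found at position 3
<role>Finance</role>

ANSWER: Finance


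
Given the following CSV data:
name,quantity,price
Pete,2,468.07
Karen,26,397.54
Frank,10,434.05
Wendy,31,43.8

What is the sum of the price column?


Values in 'price' column:
  Row 1: 468.07
  Row 2: 397.54
  Row 3: 434.05
  Row 4: 43.8
Sum = 468.07 + 397.54 + 434.05 + 43.8 = 1343.46

ANSWER: 1343.46


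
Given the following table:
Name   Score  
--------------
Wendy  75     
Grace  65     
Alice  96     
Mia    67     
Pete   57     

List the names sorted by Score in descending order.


Sorting by Score (descending):
  Alice: 96
  Wendy: 75
  Mia: 67
  Grace: 65
  Pete: 57


ANSWER: Alice, Wendy, Mia, Grace, Pete


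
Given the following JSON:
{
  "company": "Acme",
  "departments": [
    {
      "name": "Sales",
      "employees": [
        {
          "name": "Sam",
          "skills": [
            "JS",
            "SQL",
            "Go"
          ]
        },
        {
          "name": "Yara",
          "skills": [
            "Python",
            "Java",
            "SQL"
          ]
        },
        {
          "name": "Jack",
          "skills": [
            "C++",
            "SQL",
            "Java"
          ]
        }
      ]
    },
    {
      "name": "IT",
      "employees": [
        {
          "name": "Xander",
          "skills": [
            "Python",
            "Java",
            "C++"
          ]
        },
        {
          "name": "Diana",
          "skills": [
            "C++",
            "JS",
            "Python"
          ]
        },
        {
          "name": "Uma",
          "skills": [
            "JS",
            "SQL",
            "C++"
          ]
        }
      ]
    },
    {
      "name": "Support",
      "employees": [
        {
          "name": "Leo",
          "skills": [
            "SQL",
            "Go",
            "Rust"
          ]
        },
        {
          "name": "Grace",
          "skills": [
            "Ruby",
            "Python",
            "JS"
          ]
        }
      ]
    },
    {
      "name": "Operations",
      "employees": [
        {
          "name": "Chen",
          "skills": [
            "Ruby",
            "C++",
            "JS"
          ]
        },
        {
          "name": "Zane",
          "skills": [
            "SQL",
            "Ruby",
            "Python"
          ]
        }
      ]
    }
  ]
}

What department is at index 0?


Path: departments[0].name
Value: Sales

ANSWER: Sales


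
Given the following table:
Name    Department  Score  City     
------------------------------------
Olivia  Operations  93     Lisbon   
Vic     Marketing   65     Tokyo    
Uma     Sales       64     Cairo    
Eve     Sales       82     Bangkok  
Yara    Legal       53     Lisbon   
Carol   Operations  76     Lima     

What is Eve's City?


Row 4: Eve
City = Bangkok

ANSWER: Bangkok


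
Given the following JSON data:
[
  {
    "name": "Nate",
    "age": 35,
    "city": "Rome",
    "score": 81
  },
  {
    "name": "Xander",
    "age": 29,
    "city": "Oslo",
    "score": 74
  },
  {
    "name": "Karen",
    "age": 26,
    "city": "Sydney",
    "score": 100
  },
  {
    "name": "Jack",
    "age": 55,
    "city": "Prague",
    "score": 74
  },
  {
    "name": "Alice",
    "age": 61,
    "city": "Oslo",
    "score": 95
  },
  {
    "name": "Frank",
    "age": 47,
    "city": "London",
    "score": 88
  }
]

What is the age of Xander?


Looking up record where name = Xander
Record index: 1
Field 'age' = 29

ANSWER: 29


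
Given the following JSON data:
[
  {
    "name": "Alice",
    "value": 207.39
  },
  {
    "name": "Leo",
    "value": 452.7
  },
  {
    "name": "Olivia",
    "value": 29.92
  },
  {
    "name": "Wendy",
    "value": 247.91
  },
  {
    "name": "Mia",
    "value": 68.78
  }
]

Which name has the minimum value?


Comparing values:
  Alice: 207.39
  Leo: 452.7
  Olivia: 29.92
  Wendy: 247.91
  Mia: 68.78
Minimum: Olivia (29.92)

ANSWER: Olivia


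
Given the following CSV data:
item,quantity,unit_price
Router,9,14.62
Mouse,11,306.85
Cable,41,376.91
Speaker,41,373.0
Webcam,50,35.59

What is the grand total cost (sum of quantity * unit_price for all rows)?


Computing row totals:
  Router: 9 * 14.62 = 131.58
  Mouse: 11 * 306.85 = 3375.35
  Cable: 41 * 376.91 = 15453.31
  Speaker: 41 * 373.0 = 15293.0
  Webcam: 50 * 35.59 = 1779.5
Grand total = 131.58 + 3375.35 + 15453.31 + 15293.0 + 1779.5 = 36032.74

ANSWER: 36032.74


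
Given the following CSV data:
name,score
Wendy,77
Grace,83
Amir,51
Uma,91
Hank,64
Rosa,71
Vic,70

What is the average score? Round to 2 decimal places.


Scores: 77, 83, 51, 91, 64, 71, 70
Sum = 507
Count = 7
Average = 507 / 7 = 72.43

ANSWER: 72.43


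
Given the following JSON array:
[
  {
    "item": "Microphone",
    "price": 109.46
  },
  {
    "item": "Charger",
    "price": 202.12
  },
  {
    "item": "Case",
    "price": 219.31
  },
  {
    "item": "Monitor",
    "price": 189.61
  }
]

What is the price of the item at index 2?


Array index 2 -> Case
price = 219.31

ANSWER: 219.31


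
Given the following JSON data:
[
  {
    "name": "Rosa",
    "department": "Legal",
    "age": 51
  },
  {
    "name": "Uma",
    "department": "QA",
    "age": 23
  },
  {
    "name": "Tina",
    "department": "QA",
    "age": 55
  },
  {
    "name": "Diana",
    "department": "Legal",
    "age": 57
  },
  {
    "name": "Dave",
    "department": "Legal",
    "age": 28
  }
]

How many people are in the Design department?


Scanning records for department = Design
  No matches found
Count: 0

ANSWER: 0


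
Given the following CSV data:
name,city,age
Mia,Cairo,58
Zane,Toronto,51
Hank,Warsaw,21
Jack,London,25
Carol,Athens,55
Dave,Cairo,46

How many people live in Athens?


Scanning city column for 'Athens':
  Row 5: Carol -> MATCH
Total matches: 1

ANSWER: 1


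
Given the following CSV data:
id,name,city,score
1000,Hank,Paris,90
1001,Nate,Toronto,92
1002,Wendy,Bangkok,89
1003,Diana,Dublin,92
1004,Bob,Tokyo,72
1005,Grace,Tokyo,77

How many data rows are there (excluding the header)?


Counting rows (excluding header):
Header: id,name,city,score
Data rows: 6

ANSWER: 6


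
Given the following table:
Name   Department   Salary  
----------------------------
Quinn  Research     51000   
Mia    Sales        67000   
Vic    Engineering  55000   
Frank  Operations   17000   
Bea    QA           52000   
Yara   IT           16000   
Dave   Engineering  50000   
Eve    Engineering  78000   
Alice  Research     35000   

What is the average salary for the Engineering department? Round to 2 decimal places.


Engineering department members:
  Vic: 55000
  Dave: 50000
  Eve: 78000
Sum = 183000
Count = 3
Average = 183000 / 3 = 61000.00

ANSWER: 61000.00


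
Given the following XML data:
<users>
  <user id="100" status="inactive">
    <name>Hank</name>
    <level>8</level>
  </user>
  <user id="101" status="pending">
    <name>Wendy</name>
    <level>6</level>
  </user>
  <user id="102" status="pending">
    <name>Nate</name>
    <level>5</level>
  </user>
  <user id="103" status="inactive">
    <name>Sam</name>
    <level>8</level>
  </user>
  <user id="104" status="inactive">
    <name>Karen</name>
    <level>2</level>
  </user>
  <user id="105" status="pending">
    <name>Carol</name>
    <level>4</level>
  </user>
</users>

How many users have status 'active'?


Counting users with status='active':
Count: 0

ANSWER: 0


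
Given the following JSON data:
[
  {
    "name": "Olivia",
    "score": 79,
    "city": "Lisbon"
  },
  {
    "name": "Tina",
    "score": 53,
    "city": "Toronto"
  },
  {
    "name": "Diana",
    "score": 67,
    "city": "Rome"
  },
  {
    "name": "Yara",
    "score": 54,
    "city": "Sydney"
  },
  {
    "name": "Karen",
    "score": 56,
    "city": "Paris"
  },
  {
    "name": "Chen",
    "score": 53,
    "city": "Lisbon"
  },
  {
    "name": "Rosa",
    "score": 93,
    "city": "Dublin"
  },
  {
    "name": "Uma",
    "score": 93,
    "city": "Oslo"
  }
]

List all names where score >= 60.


Filtering records where score >= 60:
  Olivia (score=79) -> YES
  Tina (score=53) -> no
  Diana (score=67) -> YES
  Yara (score=54) -> no
  Karen (score=56) -> no
  Chen (score=53) -> no
  Rosa (score=93) -> YES
  Uma (score=93) -> YES


ANSWER: Olivia, Diana, Rosa, Uma


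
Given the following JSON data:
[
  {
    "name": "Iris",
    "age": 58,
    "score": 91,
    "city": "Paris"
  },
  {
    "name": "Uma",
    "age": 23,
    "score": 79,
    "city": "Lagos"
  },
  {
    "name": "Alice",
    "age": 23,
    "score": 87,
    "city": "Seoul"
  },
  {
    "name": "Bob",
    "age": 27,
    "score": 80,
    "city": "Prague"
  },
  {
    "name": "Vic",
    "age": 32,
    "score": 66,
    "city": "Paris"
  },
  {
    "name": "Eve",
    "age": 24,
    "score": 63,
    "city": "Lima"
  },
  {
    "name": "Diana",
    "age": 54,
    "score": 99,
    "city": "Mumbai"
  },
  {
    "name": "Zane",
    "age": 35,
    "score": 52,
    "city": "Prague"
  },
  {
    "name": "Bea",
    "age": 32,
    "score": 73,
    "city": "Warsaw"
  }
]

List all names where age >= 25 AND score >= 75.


Checking both conditions:
  Iris (age=58, score=91) -> YES
  Uma (age=23, score=79) -> no
  Alice (age=23, score=87) -> no
  Bob (age=27, score=80) -> YES
  Vic (age=32, score=66) -> no
  Eve (age=24, score=63) -> no
  Diana (age=54, score=99) -> YES
  Zane (age=35, score=52) -> no
  Bea (age=32, score=73) -> no


ANSWER: Iris, Bob, Diana


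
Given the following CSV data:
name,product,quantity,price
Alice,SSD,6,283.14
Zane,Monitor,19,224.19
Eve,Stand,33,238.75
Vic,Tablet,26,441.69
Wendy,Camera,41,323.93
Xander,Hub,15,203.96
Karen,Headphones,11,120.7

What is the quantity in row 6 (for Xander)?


Row 6: Xander
Column 'quantity' = 15

ANSWER: 15


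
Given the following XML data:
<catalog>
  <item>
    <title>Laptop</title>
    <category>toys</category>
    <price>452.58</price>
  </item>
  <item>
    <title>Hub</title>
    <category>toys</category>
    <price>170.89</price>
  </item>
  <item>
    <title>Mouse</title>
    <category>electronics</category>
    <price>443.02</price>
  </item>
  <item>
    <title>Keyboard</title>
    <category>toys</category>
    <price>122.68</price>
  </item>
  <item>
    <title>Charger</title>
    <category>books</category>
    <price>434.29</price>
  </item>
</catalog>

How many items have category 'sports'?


Scanning <item> elements for <category>sports</category>:
Count: 0

ANSWER: 0


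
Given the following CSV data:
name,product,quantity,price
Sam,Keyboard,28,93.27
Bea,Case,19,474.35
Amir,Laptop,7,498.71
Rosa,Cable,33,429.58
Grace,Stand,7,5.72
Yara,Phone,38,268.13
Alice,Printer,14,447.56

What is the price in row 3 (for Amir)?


Row 3: Amir
Column 'price' = 498.71

ANSWER: 498.71


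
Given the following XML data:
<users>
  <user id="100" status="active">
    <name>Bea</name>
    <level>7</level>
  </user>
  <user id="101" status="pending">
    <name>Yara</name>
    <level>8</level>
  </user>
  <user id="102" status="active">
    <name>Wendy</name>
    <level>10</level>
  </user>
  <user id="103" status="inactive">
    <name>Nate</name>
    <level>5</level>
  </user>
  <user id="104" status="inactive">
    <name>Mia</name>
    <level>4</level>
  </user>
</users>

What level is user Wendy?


Finding user: Wendy
<level>10</level>

ANSWER: 10


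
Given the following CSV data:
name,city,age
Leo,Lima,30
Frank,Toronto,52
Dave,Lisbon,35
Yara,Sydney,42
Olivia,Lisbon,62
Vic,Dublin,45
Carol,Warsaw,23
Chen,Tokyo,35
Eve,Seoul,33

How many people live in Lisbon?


Scanning city column for 'Lisbon':
  Row 3: Dave -> MATCH
  Row 5: Olivia -> MATCH
Total matches: 2

ANSWER: 2


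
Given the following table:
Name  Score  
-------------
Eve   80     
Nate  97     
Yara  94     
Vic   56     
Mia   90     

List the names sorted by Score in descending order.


Sorting by Score (descending):
  Nate: 97
  Yara: 94
  Mia: 90
  Eve: 80
  Vic: 56


ANSWER: Nate, Yara, Mia, Eve, Vic


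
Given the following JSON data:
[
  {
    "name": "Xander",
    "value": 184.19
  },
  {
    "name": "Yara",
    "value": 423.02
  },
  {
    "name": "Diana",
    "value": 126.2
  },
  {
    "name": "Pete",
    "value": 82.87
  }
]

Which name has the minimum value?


Comparing values:
  Xander: 184.19
  Yara: 423.02
  Diana: 126.2
  Pete: 82.87
Minimum: Pete (82.87)

ANSWER: Pete


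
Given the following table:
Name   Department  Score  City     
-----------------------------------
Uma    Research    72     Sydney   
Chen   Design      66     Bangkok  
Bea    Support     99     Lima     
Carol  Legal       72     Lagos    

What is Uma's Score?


Row 1: Uma
Score = 72

ANSWER: 72


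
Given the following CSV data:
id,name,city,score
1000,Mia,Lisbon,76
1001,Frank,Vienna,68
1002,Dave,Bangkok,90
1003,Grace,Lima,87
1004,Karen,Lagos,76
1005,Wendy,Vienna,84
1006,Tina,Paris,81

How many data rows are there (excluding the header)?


Counting rows (excluding header):
Header: id,name,city,score
Data rows: 7

ANSWER: 7


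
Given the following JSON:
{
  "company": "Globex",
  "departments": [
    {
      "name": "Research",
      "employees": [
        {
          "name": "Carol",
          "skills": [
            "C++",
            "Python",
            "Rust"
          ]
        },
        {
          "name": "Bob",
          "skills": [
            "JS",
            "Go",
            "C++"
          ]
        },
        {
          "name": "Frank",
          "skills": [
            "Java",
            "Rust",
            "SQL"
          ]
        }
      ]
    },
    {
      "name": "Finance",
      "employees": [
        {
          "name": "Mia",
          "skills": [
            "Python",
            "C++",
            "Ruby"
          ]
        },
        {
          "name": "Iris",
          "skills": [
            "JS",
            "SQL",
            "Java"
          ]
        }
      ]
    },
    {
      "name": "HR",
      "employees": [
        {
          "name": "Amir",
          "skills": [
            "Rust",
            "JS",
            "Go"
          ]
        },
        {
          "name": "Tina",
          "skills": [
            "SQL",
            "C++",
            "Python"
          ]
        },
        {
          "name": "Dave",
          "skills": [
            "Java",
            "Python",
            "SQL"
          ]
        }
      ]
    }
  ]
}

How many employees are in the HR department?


Path: departments[2].employees
Count: 3

ANSWER: 3


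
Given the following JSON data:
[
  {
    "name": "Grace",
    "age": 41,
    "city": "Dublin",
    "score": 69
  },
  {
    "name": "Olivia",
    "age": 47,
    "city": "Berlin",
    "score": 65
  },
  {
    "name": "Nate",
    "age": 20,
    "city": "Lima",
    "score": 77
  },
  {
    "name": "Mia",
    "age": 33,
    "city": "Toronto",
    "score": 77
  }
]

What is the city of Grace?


Looking up record where name = Grace
Record index: 0
Field 'city' = Dublin

ANSWER: Dublin


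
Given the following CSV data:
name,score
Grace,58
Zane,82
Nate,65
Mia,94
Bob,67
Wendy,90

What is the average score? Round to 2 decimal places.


Scores: 58, 82, 65, 94, 67, 90
Sum = 456
Count = 6
Average = 456 / 6 = 76.00

ANSWER: 76.00


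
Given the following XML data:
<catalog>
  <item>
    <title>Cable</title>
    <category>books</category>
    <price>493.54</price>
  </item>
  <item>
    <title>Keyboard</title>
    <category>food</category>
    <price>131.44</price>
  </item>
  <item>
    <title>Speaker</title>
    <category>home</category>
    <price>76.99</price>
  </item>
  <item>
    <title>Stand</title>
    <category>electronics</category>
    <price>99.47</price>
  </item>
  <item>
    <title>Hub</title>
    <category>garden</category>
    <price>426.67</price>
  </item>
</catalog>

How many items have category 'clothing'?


Scanning <item> elements for <category>clothing</category>:
Count: 0

ANSWER: 0


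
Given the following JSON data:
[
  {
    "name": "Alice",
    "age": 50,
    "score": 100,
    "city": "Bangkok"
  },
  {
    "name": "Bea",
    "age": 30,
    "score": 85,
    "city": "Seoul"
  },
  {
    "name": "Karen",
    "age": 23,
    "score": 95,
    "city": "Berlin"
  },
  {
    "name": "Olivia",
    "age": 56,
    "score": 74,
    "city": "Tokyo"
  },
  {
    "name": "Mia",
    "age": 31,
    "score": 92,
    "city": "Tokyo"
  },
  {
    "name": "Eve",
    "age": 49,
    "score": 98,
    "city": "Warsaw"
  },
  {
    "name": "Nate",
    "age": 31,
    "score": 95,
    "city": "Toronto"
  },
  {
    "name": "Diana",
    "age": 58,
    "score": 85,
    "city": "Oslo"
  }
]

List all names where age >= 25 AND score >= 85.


Checking both conditions:
  Alice (age=50, score=100) -> YES
  Bea (age=30, score=85) -> YES
  Karen (age=23, score=95) -> no
  Olivia (age=56, score=74) -> no
  Mia (age=31, score=92) -> YES
  Eve (age=49, score=98) -> YES
  Nate (age=31, score=95) -> YES
  Diana (age=58, score=85) -> YES


ANSWER: Alice, Bea, Mia, Eve, Nate, Diana


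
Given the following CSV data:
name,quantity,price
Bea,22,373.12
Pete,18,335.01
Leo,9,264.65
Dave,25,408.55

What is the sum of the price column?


Values in 'price' column:
  Row 1: 373.12
  Row 2: 335.01
  Row 3: 264.65
  Row 4: 408.55
Sum = 373.12 + 335.01 + 264.65 + 408.55 = 1381.33

ANSWER: 1381.33


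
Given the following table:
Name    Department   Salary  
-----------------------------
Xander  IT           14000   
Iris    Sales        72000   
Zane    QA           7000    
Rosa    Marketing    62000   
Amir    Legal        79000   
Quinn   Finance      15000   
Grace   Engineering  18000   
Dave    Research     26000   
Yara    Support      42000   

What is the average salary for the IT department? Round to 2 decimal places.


IT department members:
  Xander: 14000
Sum = 14000
Count = 1
Average = 14000 / 1 = 14000.00

ANSWER: 14000.00


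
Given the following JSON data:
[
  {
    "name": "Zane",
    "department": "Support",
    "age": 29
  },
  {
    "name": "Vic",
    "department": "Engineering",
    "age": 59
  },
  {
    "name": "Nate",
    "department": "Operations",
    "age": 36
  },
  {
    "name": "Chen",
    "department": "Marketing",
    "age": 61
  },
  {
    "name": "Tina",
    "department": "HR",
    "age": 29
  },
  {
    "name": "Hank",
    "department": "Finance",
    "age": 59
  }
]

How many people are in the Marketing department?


Scanning records for department = Marketing
  Record 3: Chen
Count: 1

ANSWER: 1


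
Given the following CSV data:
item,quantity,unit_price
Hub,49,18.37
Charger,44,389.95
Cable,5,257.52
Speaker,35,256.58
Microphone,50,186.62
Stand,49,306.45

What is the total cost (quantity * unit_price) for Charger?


Row: Charger
quantity = 44
unit_price = 389.95
total = 44 * 389.95 = 17157.8

ANSWER: 17157.8


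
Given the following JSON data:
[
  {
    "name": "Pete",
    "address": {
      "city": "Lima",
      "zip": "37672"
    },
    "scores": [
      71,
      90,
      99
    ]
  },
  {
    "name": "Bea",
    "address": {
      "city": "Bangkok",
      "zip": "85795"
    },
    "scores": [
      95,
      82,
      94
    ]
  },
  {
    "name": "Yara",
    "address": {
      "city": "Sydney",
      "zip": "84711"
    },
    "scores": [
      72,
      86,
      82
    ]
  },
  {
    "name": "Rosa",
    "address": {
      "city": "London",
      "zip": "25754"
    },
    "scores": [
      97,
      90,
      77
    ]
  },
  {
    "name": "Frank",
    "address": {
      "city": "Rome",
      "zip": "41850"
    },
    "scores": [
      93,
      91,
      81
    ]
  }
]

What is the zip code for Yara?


Path: records[2].address.zip
Value: 84711

ANSWER: 84711


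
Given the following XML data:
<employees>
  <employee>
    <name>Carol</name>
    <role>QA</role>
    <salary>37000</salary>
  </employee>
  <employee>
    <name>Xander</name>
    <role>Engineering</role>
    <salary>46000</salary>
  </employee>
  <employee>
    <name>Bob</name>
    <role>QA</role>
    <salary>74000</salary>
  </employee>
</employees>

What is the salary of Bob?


Searching for <employee> with <name>Bob</name>
Found at position 3
<salary>74000</salary>

ANSWER: 74000


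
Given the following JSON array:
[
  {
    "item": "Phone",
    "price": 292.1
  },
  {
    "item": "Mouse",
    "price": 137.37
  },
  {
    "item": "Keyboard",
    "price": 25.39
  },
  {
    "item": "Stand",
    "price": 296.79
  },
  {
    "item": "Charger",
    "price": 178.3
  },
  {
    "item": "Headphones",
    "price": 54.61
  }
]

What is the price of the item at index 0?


Array index 0 -> Phone
price = 292.1

ANSWER: 292.1


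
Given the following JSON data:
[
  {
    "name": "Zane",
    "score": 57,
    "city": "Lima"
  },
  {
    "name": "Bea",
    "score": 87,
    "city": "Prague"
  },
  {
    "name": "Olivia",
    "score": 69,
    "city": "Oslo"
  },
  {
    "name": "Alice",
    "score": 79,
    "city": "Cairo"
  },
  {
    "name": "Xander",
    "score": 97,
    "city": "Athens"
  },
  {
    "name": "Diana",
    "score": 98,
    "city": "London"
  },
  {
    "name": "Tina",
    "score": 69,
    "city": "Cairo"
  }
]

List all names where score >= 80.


Filtering records where score >= 80:
  Zane (score=57) -> no
  Bea (score=87) -> YES
  Olivia (score=69) -> no
  Alice (score=79) -> no
  Xander (score=97) -> YES
  Diana (score=98) -> YES
  Tina (score=69) -> no


ANSWER: Bea, Xander, Diana


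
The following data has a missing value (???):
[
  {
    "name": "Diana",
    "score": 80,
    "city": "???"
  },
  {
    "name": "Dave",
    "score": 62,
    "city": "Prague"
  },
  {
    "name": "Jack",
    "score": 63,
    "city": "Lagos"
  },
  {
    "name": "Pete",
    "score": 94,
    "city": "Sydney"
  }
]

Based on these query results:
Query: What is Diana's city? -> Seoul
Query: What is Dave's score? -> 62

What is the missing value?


The missing value is Diana's city
From query: Diana's city = Seoul

ANSWER: Seoul


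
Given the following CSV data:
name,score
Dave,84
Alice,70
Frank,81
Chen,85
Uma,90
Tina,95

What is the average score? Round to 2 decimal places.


Scores: 84, 70, 81, 85, 90, 95
Sum = 505
Count = 6
Average = 505 / 6 = 84.17

ANSWER: 84.17


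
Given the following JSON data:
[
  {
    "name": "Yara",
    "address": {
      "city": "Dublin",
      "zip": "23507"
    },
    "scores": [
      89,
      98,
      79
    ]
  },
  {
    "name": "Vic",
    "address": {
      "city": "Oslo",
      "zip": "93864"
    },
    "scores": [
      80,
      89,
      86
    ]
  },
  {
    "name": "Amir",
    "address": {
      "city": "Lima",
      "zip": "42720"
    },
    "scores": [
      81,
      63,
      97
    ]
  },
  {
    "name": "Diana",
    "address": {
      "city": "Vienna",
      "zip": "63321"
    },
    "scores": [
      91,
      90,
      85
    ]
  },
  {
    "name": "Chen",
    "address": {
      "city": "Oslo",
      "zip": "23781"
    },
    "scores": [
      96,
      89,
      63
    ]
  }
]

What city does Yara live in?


Path: records[0].address.city
Value: Dublin

ANSWER: Dublin


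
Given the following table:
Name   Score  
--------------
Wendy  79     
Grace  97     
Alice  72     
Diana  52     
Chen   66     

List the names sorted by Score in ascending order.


Sorting by Score (ascending):
  Diana: 52
  Chen: 66
  Alice: 72
  Wendy: 79
  Grace: 97


ANSWER: Diana, Chen, Alice, Wendy, Grace


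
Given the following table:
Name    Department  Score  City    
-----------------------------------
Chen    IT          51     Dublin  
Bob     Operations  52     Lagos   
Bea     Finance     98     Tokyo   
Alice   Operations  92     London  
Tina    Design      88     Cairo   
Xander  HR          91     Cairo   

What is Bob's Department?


Row 2: Bob
Department = Operations

ANSWER: Operations


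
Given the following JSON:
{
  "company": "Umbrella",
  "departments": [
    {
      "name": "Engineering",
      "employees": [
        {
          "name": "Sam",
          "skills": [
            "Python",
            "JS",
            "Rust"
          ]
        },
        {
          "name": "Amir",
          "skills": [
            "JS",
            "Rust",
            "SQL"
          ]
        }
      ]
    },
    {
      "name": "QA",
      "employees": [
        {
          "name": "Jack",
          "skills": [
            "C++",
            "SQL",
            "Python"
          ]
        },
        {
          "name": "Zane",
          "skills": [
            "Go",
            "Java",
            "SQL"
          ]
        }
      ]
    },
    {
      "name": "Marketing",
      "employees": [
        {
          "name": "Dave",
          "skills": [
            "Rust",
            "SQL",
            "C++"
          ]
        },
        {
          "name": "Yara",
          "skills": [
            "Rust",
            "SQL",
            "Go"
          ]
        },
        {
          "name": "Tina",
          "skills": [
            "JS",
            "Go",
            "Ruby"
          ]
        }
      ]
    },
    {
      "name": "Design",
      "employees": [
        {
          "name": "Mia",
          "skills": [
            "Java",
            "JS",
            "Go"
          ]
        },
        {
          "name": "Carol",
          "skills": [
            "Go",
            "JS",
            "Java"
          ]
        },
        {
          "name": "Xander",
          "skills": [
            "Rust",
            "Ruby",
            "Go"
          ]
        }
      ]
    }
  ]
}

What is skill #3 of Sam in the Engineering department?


Path: departments[0].employees[0].skills[2]
Value: Rust

ANSWER: Rust


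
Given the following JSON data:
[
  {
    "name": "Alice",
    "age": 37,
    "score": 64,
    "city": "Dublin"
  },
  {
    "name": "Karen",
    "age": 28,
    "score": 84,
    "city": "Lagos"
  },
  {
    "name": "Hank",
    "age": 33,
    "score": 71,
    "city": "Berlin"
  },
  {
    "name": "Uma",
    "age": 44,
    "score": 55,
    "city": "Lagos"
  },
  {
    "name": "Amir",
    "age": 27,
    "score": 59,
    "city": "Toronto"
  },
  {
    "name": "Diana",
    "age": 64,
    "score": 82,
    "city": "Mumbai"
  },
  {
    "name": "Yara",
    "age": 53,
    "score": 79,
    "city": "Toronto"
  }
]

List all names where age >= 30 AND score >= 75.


Checking both conditions:
  Alice (age=37, score=64) -> no
  Karen (age=28, score=84) -> no
  Hank (age=33, score=71) -> no
  Uma (age=44, score=55) -> no
  Amir (age=27, score=59) -> no
  Diana (age=64, score=82) -> YES
  Yara (age=53, score=79) -> YES


ANSWER: Diana, Yara


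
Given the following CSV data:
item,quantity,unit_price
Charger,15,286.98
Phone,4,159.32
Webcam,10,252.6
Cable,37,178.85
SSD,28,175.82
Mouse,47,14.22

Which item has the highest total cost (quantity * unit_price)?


Computing row totals:
  Charger: 4304.7
  Phone: 637.28
  Webcam: 2526.0
  Cable: 6617.45
  SSD: 4922.96
  Mouse: 668.34
Maximum: Cable (6617.45)

ANSWER: Cable


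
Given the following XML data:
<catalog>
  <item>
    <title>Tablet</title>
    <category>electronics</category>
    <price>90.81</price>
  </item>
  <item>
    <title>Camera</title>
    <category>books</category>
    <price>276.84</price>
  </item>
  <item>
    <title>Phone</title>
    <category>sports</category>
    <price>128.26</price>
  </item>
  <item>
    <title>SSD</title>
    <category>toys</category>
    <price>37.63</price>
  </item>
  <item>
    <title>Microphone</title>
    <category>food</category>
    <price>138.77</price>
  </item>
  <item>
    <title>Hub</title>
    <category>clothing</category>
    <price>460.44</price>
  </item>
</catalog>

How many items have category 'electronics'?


Scanning <item> elements for <category>electronics</category>:
  Item 1: Tablet -> MATCH
Count: 1

ANSWER: 1
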